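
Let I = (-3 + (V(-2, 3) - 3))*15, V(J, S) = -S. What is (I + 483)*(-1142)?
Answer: -397416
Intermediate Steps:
I = -135 (I = (-3 + (-1*3 - 3))*15 = (-3 + (-3 - 3))*15 = (-3 - 6)*15 = -9*15 = -135)
(I + 483)*(-1142) = (-135 + 483)*(-1142) = 348*(-1142) = -397416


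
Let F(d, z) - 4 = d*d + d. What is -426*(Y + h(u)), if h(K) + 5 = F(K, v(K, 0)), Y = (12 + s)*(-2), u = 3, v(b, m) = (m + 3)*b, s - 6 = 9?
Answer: 18318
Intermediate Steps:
s = 15 (s = 6 + 9 = 15)
v(b, m) = b*(3 + m) (v(b, m) = (3 + m)*b = b*(3 + m))
Y = -54 (Y = (12 + 15)*(-2) = 27*(-2) = -54)
F(d, z) = 4 + d + d² (F(d, z) = 4 + (d*d + d) = 4 + (d² + d) = 4 + (d + d²) = 4 + d + d²)
h(K) = -1 + K + K² (h(K) = -5 + (4 + K + K²) = -1 + K + K²)
-426*(Y + h(u)) = -426*(-54 + (-1 + 3 + 3²)) = -426*(-54 + (-1 + 3 + 9)) = -426*(-54 + 11) = -426*(-43) = 18318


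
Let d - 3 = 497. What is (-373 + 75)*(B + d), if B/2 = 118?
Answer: -219328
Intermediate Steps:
d = 500 (d = 3 + 497 = 500)
B = 236 (B = 2*118 = 236)
(-373 + 75)*(B + d) = (-373 + 75)*(236 + 500) = -298*736 = -219328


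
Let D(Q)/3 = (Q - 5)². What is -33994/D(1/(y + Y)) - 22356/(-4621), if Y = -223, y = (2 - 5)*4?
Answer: -4291168023641/9586098144 ≈ -447.65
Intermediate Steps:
y = -12 (y = -3*4 = -12)
D(Q) = 3*(-5 + Q)² (D(Q) = 3*(Q - 5)² = 3*(-5 + Q)²)
-33994/D(1/(y + Y)) - 22356/(-4621) = -33994*1/(3*(-5 + 1/(-12 - 223))²) - 22356/(-4621) = -33994*1/(3*(-5 + 1/(-235))²) - 22356*(-1/4621) = -33994*1/(3*(-5 - 1/235)²) + 22356/4621 = -33994/(3*(-1176/235)²) + 22356/4621 = -33994/(3*(1382976/55225)) + 22356/4621 = -33994/4148928/55225 + 22356/4621 = -33994*55225/4148928 + 22356/4621 = -938659325/2074464 + 22356/4621 = -4291168023641/9586098144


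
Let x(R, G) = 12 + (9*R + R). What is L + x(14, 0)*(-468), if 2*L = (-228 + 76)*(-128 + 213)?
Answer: -77596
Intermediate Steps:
L = -6460 (L = ((-228 + 76)*(-128 + 213))/2 = (-152*85)/2 = (½)*(-12920) = -6460)
x(R, G) = 12 + 10*R
L + x(14, 0)*(-468) = -6460 + (12 + 10*14)*(-468) = -6460 + (12 + 140)*(-468) = -6460 + 152*(-468) = -6460 - 71136 = -77596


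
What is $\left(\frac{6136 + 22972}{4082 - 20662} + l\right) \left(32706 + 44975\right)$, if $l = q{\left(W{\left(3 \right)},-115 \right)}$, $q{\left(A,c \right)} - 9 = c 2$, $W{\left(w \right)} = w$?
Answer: $- \frac{71724576282}{4145} \approx -1.7304 \cdot 10^{7}$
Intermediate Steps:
$q{\left(A,c \right)} = 9 + 2 c$ ($q{\left(A,c \right)} = 9 + c 2 = 9 + 2 c$)
$l = -221$ ($l = 9 + 2 \left(-115\right) = 9 - 230 = -221$)
$\left(\frac{6136 + 22972}{4082 - 20662} + l\right) \left(32706 + 44975\right) = \left(\frac{6136 + 22972}{4082 - 20662} - 221\right) \left(32706 + 44975\right) = \left(\frac{29108}{-16580} - 221\right) 77681 = \left(29108 \left(- \frac{1}{16580}\right) - 221\right) 77681 = \left(- \frac{7277}{4145} - 221\right) 77681 = \left(- \frac{923322}{4145}\right) 77681 = - \frac{71724576282}{4145}$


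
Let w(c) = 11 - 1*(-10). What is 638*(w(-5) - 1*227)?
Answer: -131428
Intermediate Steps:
w(c) = 21 (w(c) = 11 + 10 = 21)
638*(w(-5) - 1*227) = 638*(21 - 1*227) = 638*(21 - 227) = 638*(-206) = -131428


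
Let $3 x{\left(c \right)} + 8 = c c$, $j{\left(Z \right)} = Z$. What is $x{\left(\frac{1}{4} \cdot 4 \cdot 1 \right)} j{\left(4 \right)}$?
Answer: $- \frac{28}{3} \approx -9.3333$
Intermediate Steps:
$x{\left(c \right)} = - \frac{8}{3} + \frac{c^{2}}{3}$ ($x{\left(c \right)} = - \frac{8}{3} + \frac{c c}{3} = - \frac{8}{3} + \frac{c^{2}}{3}$)
$x{\left(\frac{1}{4} \cdot 4 \cdot 1 \right)} j{\left(4 \right)} = \left(- \frac{8}{3} + \frac{\left(\frac{1}{4} \cdot 4 \cdot 1\right)^{2}}{3}\right) 4 = \left(- \frac{8}{3} + \frac{\left(1 \cdot 1\right)^{2}}{3}\right) 4 = \left(- \frac{8}{3} + \frac{1^{2}}{3}\right) 4 = \left(- \frac{8}{3} + \frac{1}{3} \cdot 1\right) 4 = \left(- \frac{8}{3} + \frac{1}{3}\right) 4 = \left(- \frac{7}{3}\right) 4 = - \frac{28}{3}$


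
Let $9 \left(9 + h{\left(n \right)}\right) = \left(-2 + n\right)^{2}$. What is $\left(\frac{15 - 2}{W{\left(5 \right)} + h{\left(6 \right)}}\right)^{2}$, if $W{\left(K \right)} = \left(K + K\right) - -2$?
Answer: $\frac{13689}{1849} \approx 7.4035$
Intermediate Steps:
$h{\left(n \right)} = -9 + \frac{\left(-2 + n\right)^{2}}{9}$
$W{\left(K \right)} = 2 + 2 K$ ($W{\left(K \right)} = 2 K + 2 = 2 + 2 K$)
$\left(\frac{15 - 2}{W{\left(5 \right)} + h{\left(6 \right)}}\right)^{2} = \left(\frac{15 - 2}{\left(2 + 2 \cdot 5\right) - \left(9 - \frac{\left(-2 + 6\right)^{2}}{9}\right)}\right)^{2} = \left(\frac{15 - 2}{\left(2 + 10\right) - \left(9 - \frac{4^{2}}{9}\right)}\right)^{2} = \left(\frac{15 - 2}{12 + \left(-9 + \frac{1}{9} \cdot 16\right)}\right)^{2} = \left(\frac{13}{12 + \left(-9 + \frac{16}{9}\right)}\right)^{2} = \left(\frac{13}{12 - \frac{65}{9}}\right)^{2} = \left(\frac{13}{\frac{43}{9}}\right)^{2} = \left(13 \cdot \frac{9}{43}\right)^{2} = \left(\frac{117}{43}\right)^{2} = \frac{13689}{1849}$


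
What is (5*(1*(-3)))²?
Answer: 225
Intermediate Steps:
(5*(1*(-3)))² = (5*(-3))² = (-15)² = 225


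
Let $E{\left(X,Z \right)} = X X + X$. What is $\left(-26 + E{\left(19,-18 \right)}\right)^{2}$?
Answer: $125316$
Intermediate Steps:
$E{\left(X,Z \right)} = X + X^{2}$ ($E{\left(X,Z \right)} = X^{2} + X = X + X^{2}$)
$\left(-26 + E{\left(19,-18 \right)}\right)^{2} = \left(-26 + 19 \left(1 + 19\right)\right)^{2} = \left(-26 + 19 \cdot 20\right)^{2} = \left(-26 + 380\right)^{2} = 354^{2} = 125316$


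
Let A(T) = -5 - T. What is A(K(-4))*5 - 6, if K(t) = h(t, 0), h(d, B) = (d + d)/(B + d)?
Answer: -41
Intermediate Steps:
h(d, B) = 2*d/(B + d) (h(d, B) = (2*d)/(B + d) = 2*d/(B + d))
K(t) = 2 (K(t) = 2*t/(0 + t) = 2*t/t = 2)
A(K(-4))*5 - 6 = (-5 - 1*2)*5 - 6 = (-5 - 2)*5 - 6 = -7*5 - 6 = -35 - 6 = -41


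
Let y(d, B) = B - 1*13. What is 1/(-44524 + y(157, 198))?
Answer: -1/44339 ≈ -2.2554e-5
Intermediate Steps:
y(d, B) = -13 + B (y(d, B) = B - 13 = -13 + B)
1/(-44524 + y(157, 198)) = 1/(-44524 + (-13 + 198)) = 1/(-44524 + 185) = 1/(-44339) = -1/44339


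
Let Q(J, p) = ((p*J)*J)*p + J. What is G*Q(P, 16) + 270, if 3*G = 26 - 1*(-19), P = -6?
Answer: 138420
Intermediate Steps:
Q(J, p) = J + J²*p² (Q(J, p) = ((J*p)*J)*p + J = (p*J²)*p + J = J²*p² + J = J + J²*p²)
G = 15 (G = (26 - 1*(-19))/3 = (26 + 19)/3 = (⅓)*45 = 15)
G*Q(P, 16) + 270 = 15*(-6*(1 - 6*16²)) + 270 = 15*(-6*(1 - 6*256)) + 270 = 15*(-6*(1 - 1536)) + 270 = 15*(-6*(-1535)) + 270 = 15*9210 + 270 = 138150 + 270 = 138420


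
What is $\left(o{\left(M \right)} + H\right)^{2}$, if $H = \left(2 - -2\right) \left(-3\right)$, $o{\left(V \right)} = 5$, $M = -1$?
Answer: $49$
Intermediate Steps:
$H = -12$ ($H = \left(2 + 2\right) \left(-3\right) = 4 \left(-3\right) = -12$)
$\left(o{\left(M \right)} + H\right)^{2} = \left(5 - 12\right)^{2} = \left(-7\right)^{2} = 49$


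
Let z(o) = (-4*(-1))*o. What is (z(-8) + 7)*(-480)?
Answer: 12000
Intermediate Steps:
z(o) = 4*o
(z(-8) + 7)*(-480) = (4*(-8) + 7)*(-480) = (-32 + 7)*(-480) = -25*(-480) = 12000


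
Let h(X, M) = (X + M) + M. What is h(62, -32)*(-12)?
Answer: 24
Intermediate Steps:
h(X, M) = X + 2*M (h(X, M) = (M + X) + M = X + 2*M)
h(62, -32)*(-12) = (62 + 2*(-32))*(-12) = (62 - 64)*(-12) = -2*(-12) = 24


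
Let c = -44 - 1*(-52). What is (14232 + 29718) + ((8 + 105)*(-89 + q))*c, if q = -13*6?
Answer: -107018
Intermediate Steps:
q = -78
c = 8 (c = -44 + 52 = 8)
(14232 + 29718) + ((8 + 105)*(-89 + q))*c = (14232 + 29718) + ((8 + 105)*(-89 - 78))*8 = 43950 + (113*(-167))*8 = 43950 - 18871*8 = 43950 - 150968 = -107018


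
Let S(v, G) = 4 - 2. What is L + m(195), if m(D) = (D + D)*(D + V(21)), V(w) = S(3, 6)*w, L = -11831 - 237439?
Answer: -156840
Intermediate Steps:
S(v, G) = 2
L = -249270
V(w) = 2*w
m(D) = 2*D*(42 + D) (m(D) = (D + D)*(D + 2*21) = (2*D)*(D + 42) = (2*D)*(42 + D) = 2*D*(42 + D))
L + m(195) = -249270 + 2*195*(42 + 195) = -249270 + 2*195*237 = -249270 + 92430 = -156840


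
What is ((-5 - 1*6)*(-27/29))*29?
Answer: 297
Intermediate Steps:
((-5 - 1*6)*(-27/29))*29 = ((-5 - 6)*(-27*1/29))*29 = -11*(-27/29)*29 = (297/29)*29 = 297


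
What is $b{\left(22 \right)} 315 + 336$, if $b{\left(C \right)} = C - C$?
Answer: $336$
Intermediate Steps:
$b{\left(C \right)} = 0$
$b{\left(22 \right)} 315 + 336 = 0 \cdot 315 + 336 = 0 + 336 = 336$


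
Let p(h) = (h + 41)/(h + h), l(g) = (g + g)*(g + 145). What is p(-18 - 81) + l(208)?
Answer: 14537981/99 ≈ 1.4685e+5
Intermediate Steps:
l(g) = 2*g*(145 + g) (l(g) = (2*g)*(145 + g) = 2*g*(145 + g))
p(h) = (41 + h)/(2*h) (p(h) = (41 + h)/((2*h)) = (41 + h)*(1/(2*h)) = (41 + h)/(2*h))
p(-18 - 81) + l(208) = (41 + (-18 - 81))/(2*(-18 - 81)) + 2*208*(145 + 208) = (½)*(41 - 99)/(-99) + 2*208*353 = (½)*(-1/99)*(-58) + 146848 = 29/99 + 146848 = 14537981/99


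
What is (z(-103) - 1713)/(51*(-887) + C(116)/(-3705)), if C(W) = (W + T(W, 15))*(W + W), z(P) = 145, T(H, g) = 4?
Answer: 55328/1596485 ≈ 0.034656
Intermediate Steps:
C(W) = 2*W*(4 + W) (C(W) = (W + 4)*(W + W) = (4 + W)*(2*W) = 2*W*(4 + W))
(z(-103) - 1713)/(51*(-887) + C(116)/(-3705)) = (145 - 1713)/(51*(-887) + (2*116*(4 + 116))/(-3705)) = -1568/(-45237 + (2*116*120)*(-1/3705)) = -1568/(-45237 + 27840*(-1/3705)) = -1568/(-45237 - 1856/247) = -1568/(-11175395/247) = -1568*(-247/11175395) = 55328/1596485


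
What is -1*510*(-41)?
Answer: 20910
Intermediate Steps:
-1*510*(-41) = -510*(-41) = 20910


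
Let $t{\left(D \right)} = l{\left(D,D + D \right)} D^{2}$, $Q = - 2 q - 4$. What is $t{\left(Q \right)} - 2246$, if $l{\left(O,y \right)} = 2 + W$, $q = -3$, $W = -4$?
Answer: $-2254$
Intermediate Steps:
$l{\left(O,y \right)} = -2$ ($l{\left(O,y \right)} = 2 - 4 = -2$)
$Q = 2$ ($Q = \left(-2\right) \left(-3\right) - 4 = 6 - 4 = 2$)
$t{\left(D \right)} = - 2 D^{2}$
$t{\left(Q \right)} - 2246 = - 2 \cdot 2^{2} - 2246 = \left(-2\right) 4 - 2246 = -8 - 2246 = -2254$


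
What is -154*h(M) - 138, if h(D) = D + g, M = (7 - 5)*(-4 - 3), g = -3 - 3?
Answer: 2942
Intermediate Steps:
g = -6
M = -14 (M = 2*(-7) = -14)
h(D) = -6 + D (h(D) = D - 6 = -6 + D)
-154*h(M) - 138 = -154*(-6 - 14) - 138 = -154*(-20) - 138 = 3080 - 138 = 2942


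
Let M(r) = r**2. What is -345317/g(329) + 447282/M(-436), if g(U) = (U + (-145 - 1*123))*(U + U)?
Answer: -1703227697/272502616 ≈ -6.2503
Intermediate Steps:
g(U) = 2*U*(-268 + U) (g(U) = (U + (-145 - 123))*(2*U) = (U - 268)*(2*U) = (-268 + U)*(2*U) = 2*U*(-268 + U))
-345317/g(329) + 447282/M(-436) = -345317*1/(658*(-268 + 329)) + 447282/((-436)**2) = -345317/(2*329*61) + 447282/190096 = -345317/40138 + 447282*(1/190096) = -345317*1/40138 + 223641/95048 = -49331/5734 + 223641/95048 = -1703227697/272502616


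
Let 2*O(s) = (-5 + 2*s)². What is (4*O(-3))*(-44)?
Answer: -10648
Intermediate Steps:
O(s) = (-5 + 2*s)²/2
(4*O(-3))*(-44) = (4*((-5 + 2*(-3))²/2))*(-44) = (4*((-5 - 6)²/2))*(-44) = (4*((½)*(-11)²))*(-44) = (4*((½)*121))*(-44) = (4*(121/2))*(-44) = 242*(-44) = -10648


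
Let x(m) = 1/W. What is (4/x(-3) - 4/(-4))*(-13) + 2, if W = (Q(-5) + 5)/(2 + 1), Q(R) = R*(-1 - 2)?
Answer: -1073/3 ≈ -357.67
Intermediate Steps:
Q(R) = -3*R (Q(R) = R*(-3) = -3*R)
W = 20/3 (W = (-3*(-5) + 5)/(2 + 1) = (15 + 5)/3 = 20*(1/3) = 20/3 ≈ 6.6667)
x(m) = 3/20 (x(m) = 1/(20/3) = 3/20)
(4/x(-3) - 4/(-4))*(-13) + 2 = (4/(3/20) - 4/(-4))*(-13) + 2 = (4*(20/3) - 4*(-1/4))*(-13) + 2 = (80/3 + 1)*(-13) + 2 = (83/3)*(-13) + 2 = -1079/3 + 2 = -1073/3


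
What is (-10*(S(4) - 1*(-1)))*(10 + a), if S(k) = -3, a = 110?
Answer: 2400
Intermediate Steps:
(-10*(S(4) - 1*(-1)))*(10 + a) = (-10*(-3 - 1*(-1)))*(10 + 110) = -10*(-3 + 1)*120 = -10*(-2)*120 = 20*120 = 2400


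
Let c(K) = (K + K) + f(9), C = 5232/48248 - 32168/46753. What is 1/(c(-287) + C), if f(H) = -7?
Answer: -281967343/163986455029 ≈ -0.0017195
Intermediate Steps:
C = -163428746/281967343 (C = 5232*(1/48248) - 32168*1/46753 = 654/6031 - 32168/46753 = -163428746/281967343 ≈ -0.57960)
c(K) = -7 + 2*K (c(K) = (K + K) - 7 = 2*K - 7 = -7 + 2*K)
1/(c(-287) + C) = 1/((-7 + 2*(-287)) - 163428746/281967343) = 1/((-7 - 574) - 163428746/281967343) = 1/(-581 - 163428746/281967343) = 1/(-163986455029/281967343) = -281967343/163986455029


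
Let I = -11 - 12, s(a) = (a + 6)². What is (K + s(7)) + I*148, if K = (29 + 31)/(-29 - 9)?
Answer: -61495/19 ≈ -3236.6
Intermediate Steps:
K = -30/19 (K = 60/(-38) = 60*(-1/38) = -30/19 ≈ -1.5789)
s(a) = (6 + a)²
I = -23
(K + s(7)) + I*148 = (-30/19 + (6 + 7)²) - 23*148 = (-30/19 + 13²) - 3404 = (-30/19 + 169) - 3404 = 3181/19 - 3404 = -61495/19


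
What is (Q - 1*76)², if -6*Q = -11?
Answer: 198025/36 ≈ 5500.7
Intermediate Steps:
Q = 11/6 (Q = -⅙*(-11) = 11/6 ≈ 1.8333)
(Q - 1*76)² = (11/6 - 1*76)² = (11/6 - 76)² = (-445/6)² = 198025/36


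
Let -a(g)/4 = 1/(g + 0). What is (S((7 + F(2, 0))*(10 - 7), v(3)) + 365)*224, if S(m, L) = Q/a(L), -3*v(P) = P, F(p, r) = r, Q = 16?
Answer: 82656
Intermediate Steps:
a(g) = -4/g (a(g) = -4/(g + 0) = -4/g)
v(P) = -P/3
S(m, L) = -4*L (S(m, L) = 16/((-4/L)) = 16*(-L/4) = -4*L)
(S((7 + F(2, 0))*(10 - 7), v(3)) + 365)*224 = (-(-4)*3/3 + 365)*224 = (-4*(-1) + 365)*224 = (4 + 365)*224 = 369*224 = 82656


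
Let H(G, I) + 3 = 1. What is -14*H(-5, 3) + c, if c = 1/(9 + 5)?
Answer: 393/14 ≈ 28.071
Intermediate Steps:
H(G, I) = -2 (H(G, I) = -3 + 1 = -2)
c = 1/14 ≈ 0.071429
-14*H(-5, 3) + c = -14*(-2) + 1/14 = 28 + 1/14 = 393/14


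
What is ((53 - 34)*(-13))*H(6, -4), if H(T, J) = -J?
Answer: -988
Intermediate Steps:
((53 - 34)*(-13))*H(6, -4) = ((53 - 34)*(-13))*(-1*(-4)) = (19*(-13))*4 = -247*4 = -988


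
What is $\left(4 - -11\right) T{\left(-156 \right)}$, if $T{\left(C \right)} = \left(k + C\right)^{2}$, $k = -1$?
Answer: $369735$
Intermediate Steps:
$T{\left(C \right)} = \left(-1 + C\right)^{2}$
$\left(4 - -11\right) T{\left(-156 \right)} = \left(4 - -11\right) \left(-1 - 156\right)^{2} = \left(4 + 11\right) \left(-157\right)^{2} = 15 \cdot 24649 = 369735$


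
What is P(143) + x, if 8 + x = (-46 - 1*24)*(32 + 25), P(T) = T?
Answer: -3855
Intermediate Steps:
x = -3998 (x = -8 + (-46 - 1*24)*(32 + 25) = -8 + (-46 - 24)*57 = -8 - 70*57 = -8 - 3990 = -3998)
P(143) + x = 143 - 3998 = -3855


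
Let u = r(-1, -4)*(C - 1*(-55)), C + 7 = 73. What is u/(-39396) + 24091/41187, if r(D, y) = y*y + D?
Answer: 291444877/540867684 ≈ 0.53885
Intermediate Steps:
C = 66 (C = -7 + 73 = 66)
r(D, y) = D + y**2 (r(D, y) = y**2 + D = D + y**2)
u = 1815 (u = (-1 + (-4)**2)*(66 - 1*(-55)) = (-1 + 16)*(66 + 55) = 15*121 = 1815)
u/(-39396) + 24091/41187 = 1815/(-39396) + 24091/41187 = 1815*(-1/39396) + 24091*(1/41187) = -605/13132 + 24091/41187 = 291444877/540867684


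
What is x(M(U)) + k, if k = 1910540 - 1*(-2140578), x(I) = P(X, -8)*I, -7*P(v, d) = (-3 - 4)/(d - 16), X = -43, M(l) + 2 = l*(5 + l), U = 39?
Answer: 48612559/12 ≈ 4.0510e+6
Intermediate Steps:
M(l) = -2 + l*(5 + l)
P(v, d) = 1/(-16 + d) (P(v, d) = -(-3 - 4)/(7*(d - 16)) = -(-1)/(-16 + d) = 1/(-16 + d))
x(I) = -I/24 (x(I) = I/(-16 - 8) = I/(-24) = -I/24)
k = 4051118 (k = 1910540 + 2140578 = 4051118)
x(M(U)) + k = -(-2 + 39² + 5*39)/24 + 4051118 = -(-2 + 1521 + 195)/24 + 4051118 = -1/24*1714 + 4051118 = -857/12 + 4051118 = 48612559/12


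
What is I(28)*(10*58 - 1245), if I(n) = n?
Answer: -18620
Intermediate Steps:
I(28)*(10*58 - 1245) = 28*(10*58 - 1245) = 28*(580 - 1245) = 28*(-665) = -18620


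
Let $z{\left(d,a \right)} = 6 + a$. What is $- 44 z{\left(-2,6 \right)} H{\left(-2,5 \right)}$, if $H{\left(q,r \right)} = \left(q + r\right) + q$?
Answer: $-528$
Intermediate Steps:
$H{\left(q,r \right)} = r + 2 q$
$- 44 z{\left(-2,6 \right)} H{\left(-2,5 \right)} = - 44 \left(6 + 6\right) \left(5 + 2 \left(-2\right)\right) = \left(-44\right) 12 \left(5 - 4\right) = \left(-528\right) 1 = -528$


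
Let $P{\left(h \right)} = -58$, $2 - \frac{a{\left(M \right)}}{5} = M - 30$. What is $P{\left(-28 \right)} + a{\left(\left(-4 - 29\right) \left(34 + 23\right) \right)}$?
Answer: $9507$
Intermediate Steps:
$a{\left(M \right)} = 160 - 5 M$ ($a{\left(M \right)} = 10 - 5 \left(M - 30\right) = 10 - 5 \left(-30 + M\right) = 10 - \left(-150 + 5 M\right) = 160 - 5 M$)
$P{\left(-28 \right)} + a{\left(\left(-4 - 29\right) \left(34 + 23\right) \right)} = -58 - \left(-160 + 5 \left(-4 - 29\right) \left(34 + 23\right)\right) = -58 - \left(-160 + 5 \left(\left(-33\right) 57\right)\right) = -58 + \left(160 - -9405\right) = -58 + \left(160 + 9405\right) = -58 + 9565 = 9507$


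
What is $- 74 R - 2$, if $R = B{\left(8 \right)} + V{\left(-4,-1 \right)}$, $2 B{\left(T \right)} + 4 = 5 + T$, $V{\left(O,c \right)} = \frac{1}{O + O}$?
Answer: $- \frac{1303}{4} \approx -325.75$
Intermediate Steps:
$V{\left(O,c \right)} = \frac{1}{2 O}$
$B{\left(T \right)} = \frac{1}{2} + \frac{T}{2}$ ($B{\left(T \right)} = -2 + \frac{5 + T}{2} = -2 + \left(\frac{5}{2} + \frac{T}{2}\right) = \frac{1}{2} + \frac{T}{2}$)
$R = \frac{35}{8}$ ($R = \left(\frac{1}{2} + \frac{1}{2} \cdot 8\right) + \frac{1}{2 \left(-4\right)} = \left(\frac{1}{2} + 4\right) + \frac{1}{2} \left(- \frac{1}{4}\right) = \frac{9}{2} - \frac{1}{8} = \frac{35}{8} \approx 4.375$)
$- 74 R - 2 = \left(-74\right) \frac{35}{8} - 2 = - \frac{1295}{4} - 2 = - \frac{1303}{4}$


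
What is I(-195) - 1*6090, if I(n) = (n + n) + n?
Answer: -6675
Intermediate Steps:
I(n) = 3*n (I(n) = 2*n + n = 3*n)
I(-195) - 1*6090 = 3*(-195) - 1*6090 = -585 - 6090 = -6675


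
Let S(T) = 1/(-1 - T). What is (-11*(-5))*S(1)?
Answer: -55/2 ≈ -27.500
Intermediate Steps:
(-11*(-5))*S(1) = (-11*(-5))*(-1/(1 + 1)) = 55*(-1/2) = 55*(-1*½) = 55*(-½) = -55/2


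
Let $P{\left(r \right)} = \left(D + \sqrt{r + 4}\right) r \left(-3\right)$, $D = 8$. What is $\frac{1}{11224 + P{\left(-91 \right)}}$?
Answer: $\frac{13408}{186258487} - \frac{273 i \sqrt{87}}{186258487} \approx 7.1986 \cdot 10^{-5} - 1.3671 \cdot 10^{-5} i$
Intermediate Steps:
$P{\left(r \right)} = - 3 r \left(8 + \sqrt{4 + r}\right)$ ($P{\left(r \right)} = \left(8 + \sqrt{r + 4}\right) r \left(-3\right) = \left(8 + \sqrt{4 + r}\right) \left(- 3 r\right) = - 3 r \left(8 + \sqrt{4 + r}\right)$)
$\frac{1}{11224 + P{\left(-91 \right)}} = \frac{1}{11224 - - 273 \left(8 + \sqrt{4 - 91}\right)} = \frac{1}{11224 - - 273 \left(8 + \sqrt{-87}\right)} = \frac{1}{11224 - - 273 \left(8 + i \sqrt{87}\right)} = \frac{1}{11224 + \left(2184 + 273 i \sqrt{87}\right)} = \frac{1}{13408 + 273 i \sqrt{87}}$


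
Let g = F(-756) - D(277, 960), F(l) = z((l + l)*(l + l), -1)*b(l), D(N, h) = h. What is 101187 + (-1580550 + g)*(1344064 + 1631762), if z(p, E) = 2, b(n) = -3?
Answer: -4706316331029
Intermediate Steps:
F(l) = -6 (F(l) = 2*(-3) = -6)
g = -966 (g = -6 - 1*960 = -6 - 960 = -966)
101187 + (-1580550 + g)*(1344064 + 1631762) = 101187 + (-1580550 - 966)*(1344064 + 1631762) = 101187 - 1581516*2975826 = 101187 - 4706316432216 = -4706316331029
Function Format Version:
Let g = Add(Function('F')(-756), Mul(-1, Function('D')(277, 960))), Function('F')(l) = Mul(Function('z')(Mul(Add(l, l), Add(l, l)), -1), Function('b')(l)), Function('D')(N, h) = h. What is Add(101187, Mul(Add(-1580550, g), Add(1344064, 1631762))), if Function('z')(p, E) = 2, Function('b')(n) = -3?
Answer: -4706316331029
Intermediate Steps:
Function('F')(l) = -6 (Function('F')(l) = Mul(2, -3) = -6)
g = -966 (g = Add(-6, Mul(-1, 960)) = Add(-6, -960) = -966)
Add(101187, Mul(Add(-1580550, g), Add(1344064, 1631762))) = Add(101187, Mul(Add(-1580550, -966), Add(1344064, 1631762))) = Add(101187, Mul(-1581516, 2975826)) = Add(101187, -4706316432216) = -4706316331029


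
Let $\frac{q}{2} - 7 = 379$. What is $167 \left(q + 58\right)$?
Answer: $138610$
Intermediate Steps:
$q = 772$ ($q = 14 + 2 \cdot 379 = 14 + 758 = 772$)
$167 \left(q + 58\right) = 167 \left(772 + 58\right) = 167 \cdot 830 = 138610$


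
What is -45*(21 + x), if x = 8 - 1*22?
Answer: -315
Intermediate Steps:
x = -14 (x = 8 - 22 = -14)
-45*(21 + x) = -45*(21 - 14) = -45*7 = -315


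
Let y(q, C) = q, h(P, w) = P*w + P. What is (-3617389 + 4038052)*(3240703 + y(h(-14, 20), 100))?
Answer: 1363120171167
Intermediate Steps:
h(P, w) = P + P*w
(-3617389 + 4038052)*(3240703 + y(h(-14, 20), 100)) = (-3617389 + 4038052)*(3240703 - 14*(1 + 20)) = 420663*(3240703 - 14*21) = 420663*(3240703 - 294) = 420663*3240409 = 1363120171167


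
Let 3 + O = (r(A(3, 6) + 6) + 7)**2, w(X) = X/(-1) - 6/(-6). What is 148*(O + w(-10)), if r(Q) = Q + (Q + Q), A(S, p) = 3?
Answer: 172272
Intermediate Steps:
r(Q) = 3*Q (r(Q) = Q + 2*Q = 3*Q)
w(X) = 1 - X (w(X) = X*(-1) - 6*(-1/6) = -X + 1 = 1 - X)
O = 1153 (O = -3 + (3*(3 + 6) + 7)**2 = -3 + (3*9 + 7)**2 = -3 + (27 + 7)**2 = -3 + 34**2 = -3 + 1156 = 1153)
148*(O + w(-10)) = 148*(1153 + (1 - 1*(-10))) = 148*(1153 + (1 + 10)) = 148*(1153 + 11) = 148*1164 = 172272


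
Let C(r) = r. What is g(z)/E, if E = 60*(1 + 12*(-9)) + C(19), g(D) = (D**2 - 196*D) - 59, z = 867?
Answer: -581698/6401 ≈ -90.876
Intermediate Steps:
g(D) = -59 + D**2 - 196*D
E = -6401 (E = 60*(1 + 12*(-9)) + 19 = 60*(1 - 108) + 19 = 60*(-107) + 19 = -6420 + 19 = -6401)
g(z)/E = (-59 + 867**2 - 196*867)/(-6401) = (-59 + 751689 - 169932)*(-1/6401) = 581698*(-1/6401) = -581698/6401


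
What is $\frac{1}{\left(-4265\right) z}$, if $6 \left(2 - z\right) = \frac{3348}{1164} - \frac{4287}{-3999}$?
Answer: $- \frac{387903}{2220128690} \approx -0.00017472$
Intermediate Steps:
$z = \frac{520546}{387903}$ ($z = 2 - \frac{\frac{3348}{1164} - \frac{4287}{-3999}}{6} = 2 - \frac{3348 \cdot \frac{1}{1164} - - \frac{1429}{1333}}{6} = 2 - \frac{\frac{279}{97} + \frac{1429}{1333}}{6} = 2 - \frac{255260}{387903} = \frac{520546}{387903} \approx 1.3419$)
$\frac{1}{\left(-4265\right) z} = \frac{1}{\left(-4265\right) \frac{520546}{387903}} = \left(- \frac{1}{4265}\right) \frac{387903}{520546} = - \frac{387903}{2220128690}$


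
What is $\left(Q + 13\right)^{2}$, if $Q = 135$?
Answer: $21904$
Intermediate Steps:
$\left(Q + 13\right)^{2} = \left(135 + 13\right)^{2} = 148^{2} = 21904$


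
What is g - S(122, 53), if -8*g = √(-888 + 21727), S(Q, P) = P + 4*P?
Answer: -265 - √20839/8 ≈ -283.04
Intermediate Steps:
S(Q, P) = 5*P
g = -√20839/8 (g = -√(-888 + 21727)/8 = -√20839/8 ≈ -18.045)
g - S(122, 53) = -√20839/8 - 5*53 = -√20839/8 - 1*265 = -√20839/8 - 265 = -265 - √20839/8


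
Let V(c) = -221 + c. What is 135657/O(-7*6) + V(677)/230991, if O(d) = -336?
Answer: -3481710319/8623664 ≈ -403.74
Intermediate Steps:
135657/O(-7*6) + V(677)/230991 = 135657/(-336) + (-221 + 677)/230991 = 135657*(-1/336) + 456*(1/230991) = -45219/112 + 152/76997 = -3481710319/8623664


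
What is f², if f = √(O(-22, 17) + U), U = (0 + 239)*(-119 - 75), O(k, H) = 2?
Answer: -46364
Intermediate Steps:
U = -46366 (U = 239*(-194) = -46366)
f = 2*I*√11591 (f = √(2 - 46366) = √(-46364) = 2*I*√11591 ≈ 215.32*I)
f² = (2*I*√11591)² = -46364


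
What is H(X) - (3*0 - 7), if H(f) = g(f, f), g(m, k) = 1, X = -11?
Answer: 8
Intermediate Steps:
H(f) = 1
H(X) - (3*0 - 7) = 1 - (3*0 - 7) = 1 - (0 - 7) = 1 - 1*(-7) = 1 + 7 = 8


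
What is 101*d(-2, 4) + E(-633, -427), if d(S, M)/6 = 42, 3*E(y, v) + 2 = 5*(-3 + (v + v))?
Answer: 24023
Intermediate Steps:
E(y, v) = -17/3 + 10*v/3 (E(y, v) = -⅔ + (5*(-3 + (v + v)))/3 = -⅔ + (5*(-3 + 2*v))/3 = -⅔ + (-15 + 10*v)/3 = -⅔ + (-5 + 10*v/3) = -17/3 + 10*v/3)
d(S, M) = 252 (d(S, M) = 6*42 = 252)
101*d(-2, 4) + E(-633, -427) = 101*252 + (-17/3 + (10/3)*(-427)) = 25452 + (-17/3 - 4270/3) = 25452 - 1429 = 24023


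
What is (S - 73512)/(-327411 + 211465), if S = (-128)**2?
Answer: 28564/57973 ≈ 0.49271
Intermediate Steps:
S = 16384
(S - 73512)/(-327411 + 211465) = (16384 - 73512)/(-327411 + 211465) = -57128/(-115946) = -57128*(-1/115946) = 28564/57973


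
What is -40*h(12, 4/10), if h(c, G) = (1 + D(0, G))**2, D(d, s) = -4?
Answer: -360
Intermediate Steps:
h(c, G) = 9 (h(c, G) = (1 - 4)**2 = (-3)**2 = 9)
-40*h(12, 4/10) = -40*9 = -360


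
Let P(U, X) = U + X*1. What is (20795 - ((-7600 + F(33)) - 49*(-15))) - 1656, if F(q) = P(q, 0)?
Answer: 25971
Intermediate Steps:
P(U, X) = U + X
F(q) = q (F(q) = q + 0 = q)
(20795 - ((-7600 + F(33)) - 49*(-15))) - 1656 = (20795 - ((-7600 + 33) - 49*(-15))) - 1656 = (20795 - (-7567 + 735)) - 1656 = (20795 - 1*(-6832)) - 1656 = (20795 + 6832) - 1656 = 27627 - 1656 = 25971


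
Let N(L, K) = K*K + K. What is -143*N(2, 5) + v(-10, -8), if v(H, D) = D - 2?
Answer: -4300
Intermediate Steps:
N(L, K) = K + K² (N(L, K) = K² + K = K + K²)
v(H, D) = -2 + D
-143*N(2, 5) + v(-10, -8) = -715*(1 + 5) + (-2 - 8) = -715*6 - 10 = -143*30 - 10 = -4290 - 10 = -4300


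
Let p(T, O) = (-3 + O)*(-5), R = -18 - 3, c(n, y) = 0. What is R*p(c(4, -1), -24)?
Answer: -2835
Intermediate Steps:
R = -21
p(T, O) = 15 - 5*O
R*p(c(4, -1), -24) = -21*(15 - 5*(-24)) = -21*(15 + 120) = -21*135 = -2835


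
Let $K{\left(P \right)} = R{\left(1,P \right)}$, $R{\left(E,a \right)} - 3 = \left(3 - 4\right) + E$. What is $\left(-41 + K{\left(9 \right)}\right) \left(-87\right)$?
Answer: $3306$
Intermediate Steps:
$R{\left(E,a \right)} = 2 + E$ ($R{\left(E,a \right)} = 3 + \left(\left(3 - 4\right) + E\right) = 3 + \left(-1 + E\right) = 2 + E$)
$K{\left(P \right)} = 3$ ($K{\left(P \right)} = 2 + 1 = 3$)
$\left(-41 + K{\left(9 \right)}\right) \left(-87\right) = \left(-41 + 3\right) \left(-87\right) = \left(-38\right) \left(-87\right) = 3306$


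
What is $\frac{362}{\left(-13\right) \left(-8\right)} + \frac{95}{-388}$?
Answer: $\frac{8161}{2522} \approx 3.2359$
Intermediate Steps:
$\frac{362}{\left(-13\right) \left(-8\right)} + \frac{95}{-388} = \frac{362}{104} + 95 \left(- \frac{1}{388}\right) = 362 \cdot \frac{1}{104} - \frac{95}{388} = \frac{181}{52} - \frac{95}{388} = \frac{8161}{2522}$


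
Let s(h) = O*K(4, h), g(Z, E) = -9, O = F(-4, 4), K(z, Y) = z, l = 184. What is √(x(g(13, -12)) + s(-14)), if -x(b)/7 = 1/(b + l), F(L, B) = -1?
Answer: I*√101/5 ≈ 2.01*I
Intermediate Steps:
O = -1
x(b) = -7/(184 + b) (x(b) = -7/(b + 184) = -7/(184 + b))
s(h) = -4 (s(h) = -1*4 = -4)
√(x(g(13, -12)) + s(-14)) = √(-7/(184 - 9) - 4) = √(-7/175 - 4) = √(-7*1/175 - 4) = √(-1/25 - 4) = √(-101/25) = I*√101/5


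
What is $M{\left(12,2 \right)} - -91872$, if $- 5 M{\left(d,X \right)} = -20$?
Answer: $91876$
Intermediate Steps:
$M{\left(d,X \right)} = 4$ ($M{\left(d,X \right)} = \left(- \frac{1}{5}\right) \left(-20\right) = 4$)
$M{\left(12,2 \right)} - -91872 = 4 - -91872 = 4 + 91872 = 91876$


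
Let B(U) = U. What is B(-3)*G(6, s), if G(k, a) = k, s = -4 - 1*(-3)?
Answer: -18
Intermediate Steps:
s = -1 (s = -4 + 3 = -1)
B(-3)*G(6, s) = -3*6 = -18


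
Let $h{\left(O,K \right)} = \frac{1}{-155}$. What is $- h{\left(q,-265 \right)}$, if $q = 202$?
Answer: $\frac{1}{155} \approx 0.0064516$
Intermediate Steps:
$h{\left(O,K \right)} = - \frac{1}{155}$
$- h{\left(q,-265 \right)} = \left(-1\right) \left(- \frac{1}{155}\right) = \frac{1}{155}$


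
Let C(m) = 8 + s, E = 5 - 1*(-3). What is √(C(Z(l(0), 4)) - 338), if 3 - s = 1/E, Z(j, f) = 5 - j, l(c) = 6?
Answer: I*√5234/4 ≈ 18.087*I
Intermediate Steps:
E = 8 (E = 5 + 3 = 8)
s = 23/8 (s = 3 - 1/8 = 3 - 1*⅛ = 3 - ⅛ = 23/8 ≈ 2.8750)
C(m) = 87/8 (C(m) = 8 + 23/8 = 87/8)
√(C(Z(l(0), 4)) - 338) = √(87/8 - 338) = √(-2617/8) = I*√5234/4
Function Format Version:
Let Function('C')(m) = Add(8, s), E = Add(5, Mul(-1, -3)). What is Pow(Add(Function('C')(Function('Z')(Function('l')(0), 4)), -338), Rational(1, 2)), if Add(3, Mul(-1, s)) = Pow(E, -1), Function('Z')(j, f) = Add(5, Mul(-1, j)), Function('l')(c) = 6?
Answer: Mul(Rational(1, 4), I, Pow(5234, Rational(1, 2))) ≈ Mul(18.087, I)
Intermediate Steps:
E = 8 (E = Add(5, 3) = 8)
s = Rational(23, 8) (s = Add(3, Mul(-1, Pow(8, -1))) = Add(3, Mul(-1, Rational(1, 8))) = Add(3, Rational(-1, 8)) = Rational(23, 8) ≈ 2.8750)
Function('C')(m) = Rational(87, 8) (Function('C')(m) = Add(8, Rational(23, 8)) = Rational(87, 8))
Pow(Add(Function('C')(Function('Z')(Function('l')(0), 4)), -338), Rational(1, 2)) = Pow(Add(Rational(87, 8), -338), Rational(1, 2)) = Pow(Rational(-2617, 8), Rational(1, 2)) = Mul(Rational(1, 4), I, Pow(5234, Rational(1, 2)))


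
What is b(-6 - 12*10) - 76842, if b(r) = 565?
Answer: -76277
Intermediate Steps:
b(-6 - 12*10) - 76842 = 565 - 76842 = -76277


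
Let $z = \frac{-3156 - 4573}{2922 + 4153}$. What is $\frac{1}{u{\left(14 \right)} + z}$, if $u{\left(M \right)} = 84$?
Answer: $\frac{7075}{586571} \approx 0.012062$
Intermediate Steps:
$z = - \frac{7729}{7075} \approx -1.0924$
$\frac{1}{u{\left(14 \right)} + z} = \frac{1}{84 - \frac{7729}{7075}} = \frac{1}{\frac{586571}{7075}} = \frac{7075}{586571}$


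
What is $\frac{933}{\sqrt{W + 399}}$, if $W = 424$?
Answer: $\frac{933 \sqrt{823}}{823} \approx 32.522$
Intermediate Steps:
$\frac{933}{\sqrt{W + 399}} = \frac{933}{\sqrt{424 + 399}} = \frac{933}{\sqrt{823}} = 933 \frac{\sqrt{823}}{823} = \frac{933 \sqrt{823}}{823}$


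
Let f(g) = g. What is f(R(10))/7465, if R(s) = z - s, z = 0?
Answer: -2/1493 ≈ -0.0013396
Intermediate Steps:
R(s) = -s (R(s) = 0 - s = -s)
f(R(10))/7465 = -1*10/7465 = -10*1/7465 = -2/1493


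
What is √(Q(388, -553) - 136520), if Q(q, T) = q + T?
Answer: I*√136685 ≈ 369.71*I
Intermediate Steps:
Q(q, T) = T + q
√(Q(388, -553) - 136520) = √((-553 + 388) - 136520) = √(-165 - 136520) = √(-136685) = I*√136685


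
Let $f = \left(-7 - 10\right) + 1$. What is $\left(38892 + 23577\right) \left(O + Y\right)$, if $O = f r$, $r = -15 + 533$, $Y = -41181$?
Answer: $-3090278961$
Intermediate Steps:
$r = 518$
$f = -16$ ($f = -17 + 1 = -16$)
$O = -8288$ ($O = \left(-16\right) 518 = -8288$)
$\left(38892 + 23577\right) \left(O + Y\right) = \left(38892 + 23577\right) \left(-8288 - 41181\right) = 62469 \left(-49469\right) = -3090278961$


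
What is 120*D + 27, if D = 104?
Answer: 12507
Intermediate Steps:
120*D + 27 = 120*104 + 27 = 12480 + 27 = 12507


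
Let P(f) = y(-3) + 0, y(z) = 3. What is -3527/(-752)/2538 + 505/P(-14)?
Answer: 321280487/1908576 ≈ 168.34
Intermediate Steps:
P(f) = 3 (P(f) = 3 + 0 = 3)
-3527/(-752)/2538 + 505/P(-14) = -3527/(-752)/2538 + 505/3 = -3527*(-1/752)*(1/2538) + 505*(⅓) = (3527/752)*(1/2538) + 505/3 = 3527/1908576 + 505/3 = 321280487/1908576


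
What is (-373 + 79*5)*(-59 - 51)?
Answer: -2420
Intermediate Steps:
(-373 + 79*5)*(-59 - 51) = (-373 + 395)*(-110) = 22*(-110) = -2420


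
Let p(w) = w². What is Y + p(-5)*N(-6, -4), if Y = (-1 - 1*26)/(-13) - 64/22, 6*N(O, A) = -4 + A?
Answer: -14657/429 ≈ -34.166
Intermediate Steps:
N(O, A) = -⅔ + A/6 (N(O, A) = (-4 + A)/6 = -⅔ + A/6)
Y = -119/143 (Y = (-1 - 26)*(-1/13) - 64*1/22 = -27*(-1/13) - 32/11 = 27/13 - 32/11 = -119/143 ≈ -0.83217)
Y + p(-5)*N(-6, -4) = -119/143 + (-5)²*(-⅔ + (⅙)*(-4)) = -119/143 + 25*(-⅔ - ⅔) = -119/143 + 25*(-4/3) = -119/143 - 100/3 = -14657/429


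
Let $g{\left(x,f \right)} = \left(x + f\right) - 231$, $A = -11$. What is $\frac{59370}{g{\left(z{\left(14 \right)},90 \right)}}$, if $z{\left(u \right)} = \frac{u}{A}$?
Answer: $- \frac{130614}{313} \approx -417.3$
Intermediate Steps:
$z{\left(u \right)} = - \frac{u}{11}$ ($z{\left(u \right)} = \frac{u}{-11} = u \left(- \frac{1}{11}\right) = - \frac{u}{11}$)
$g{\left(x,f \right)} = -231 + f + x$ ($g{\left(x,f \right)} = \left(f + x\right) - 231 = -231 + f + x$)
$\frac{59370}{g{\left(z{\left(14 \right)},90 \right)}} = \frac{59370}{-231 + 90 - \frac{14}{11}} = \frac{59370}{- \frac{1565}{11}} = 59370 \left(- \frac{11}{1565}\right) = - \frac{130614}{313}$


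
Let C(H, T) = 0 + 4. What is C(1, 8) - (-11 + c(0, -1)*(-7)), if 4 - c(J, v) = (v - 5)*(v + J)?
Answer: 1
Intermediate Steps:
C(H, T) = 4
c(J, v) = 4 - (-5 + v)*(J + v) (c(J, v) = 4 - (v - 5)*(v + J) = 4 - (-5 + v)*(J + v))
C(1, 8) - (-11 + c(0, -1)*(-7)) = 4 - (-11 + (4 - 1*(-1)**2 + 5*0 + 5*(-1) - 1*0*(-1))*(-7)) = 4 - (-11 + (4 - 1*1 + 0 - 5 + 0)*(-7)) = 4 - (-11 + (4 - 1 + 0 - 5 + 0)*(-7)) = 4 - (-11 - 2*(-7)) = 4 - (-11 + 14) = 4 - 1*3 = 4 - 3 = 1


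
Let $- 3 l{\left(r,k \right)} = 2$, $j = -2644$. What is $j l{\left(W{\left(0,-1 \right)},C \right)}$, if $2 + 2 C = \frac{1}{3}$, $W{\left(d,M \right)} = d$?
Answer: $\frac{5288}{3} \approx 1762.7$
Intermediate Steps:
$C = - \frac{5}{6}$ ($C = -1 + \frac{1}{2 \cdot 3} = -1 + \frac{1}{2} \cdot \frac{1}{3} = -1 + \frac{1}{6} = - \frac{5}{6} \approx -0.83333$)
$l{\left(r,k \right)} = - \frac{2}{3}$ ($l{\left(r,k \right)} = \left(- \frac{1}{3}\right) 2 = - \frac{2}{3}$)
$j l{\left(W{\left(0,-1 \right)},C \right)} = \left(-2644\right) \left(- \frac{2}{3}\right) = \frac{5288}{3}$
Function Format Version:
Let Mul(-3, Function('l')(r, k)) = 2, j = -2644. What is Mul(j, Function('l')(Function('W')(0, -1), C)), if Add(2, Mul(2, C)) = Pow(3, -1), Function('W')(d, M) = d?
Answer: Rational(5288, 3) ≈ 1762.7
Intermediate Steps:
C = Rational(-5, 6) (C = Add(-1, Mul(Rational(1, 2), Pow(3, -1))) = Add(-1, Mul(Rational(1, 2), Rational(1, 3))) = Add(-1, Rational(1, 6)) = Rational(-5, 6) ≈ -0.83333)
Function('l')(r, k) = Rational(-2, 3) (Function('l')(r, k) = Mul(Rational(-1, 3), 2) = Rational(-2, 3))
Mul(j, Function('l')(Function('W')(0, -1), C)) = Mul(-2644, Rational(-2, 3)) = Rational(5288, 3)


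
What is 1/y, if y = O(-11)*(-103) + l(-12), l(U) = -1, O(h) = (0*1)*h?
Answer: -1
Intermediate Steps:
O(h) = 0 (O(h) = 0*h = 0)
y = -1 (y = 0*(-103) - 1 = 0 - 1 = -1)
1/y = 1/(-1) = -1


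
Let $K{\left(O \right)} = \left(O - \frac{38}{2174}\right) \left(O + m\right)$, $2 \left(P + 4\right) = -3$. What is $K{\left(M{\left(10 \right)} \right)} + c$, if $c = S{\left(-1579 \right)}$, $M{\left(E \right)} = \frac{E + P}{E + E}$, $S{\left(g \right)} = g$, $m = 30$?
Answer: $- \frac{2735287993}{1739200} \approx -1572.7$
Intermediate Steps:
$P = - \frac{11}{2}$ ($P = -4 + \frac{1}{2} \left(-3\right) = -4 - \frac{3}{2} = - \frac{11}{2} \approx -5.5$)
$M{\left(E \right)} = \frac{- \frac{11}{2} + E}{2 E}$ ($M{\left(E \right)} = \frac{E - \frac{11}{2}}{E + E} = \frac{- \frac{11}{2} + E}{2 E}$)
$c = -1579$
$K{\left(O \right)} = \left(30 + O\right) \left(- \frac{19}{1087} + O\right)$ ($K{\left(O \right)} = \left(O - \frac{38}{2174}\right) \left(O + 30\right) = \left(O - \frac{19}{1087}\right) \left(30 + O\right) = \left(- \frac{19}{1087} + O\right) \left(30 + O\right) = \left(30 + O\right) \left(- \frac{19}{1087} + O\right)$)
$K{\left(M{\left(10 \right)} \right)} + c = \left(- \frac{570}{1087} + \left(\frac{-11 + 2 \cdot 10}{4 \cdot 10}\right)^{2} + \frac{32591 \frac{-11 + 2 \cdot 10}{4 \cdot 10}}{1087}\right) - 1579 = \left(- \frac{570}{1087} + \left(\frac{1}{4} \cdot \frac{1}{10} \left(-11 + 20\right)\right)^{2} + \frac{32591 \cdot \frac{1}{4} \cdot \frac{1}{10} \left(-11 + 20\right)}{1087}\right) - 1579 = \left(- \frac{570}{1087} + \left(\frac{1}{4} \cdot \frac{1}{10} \cdot 9\right)^{2} + \frac{32591 \cdot \frac{1}{4} \cdot \frac{1}{10} \cdot 9}{1087}\right) - 1579 = \left(- \frac{570}{1087} + \left(\frac{9}{40}\right)^{2} + \frac{32591}{1087} \cdot \frac{9}{40}\right) - 1579 = \left(- \frac{570}{1087} + \frac{81}{1600} + \frac{293319}{43480}\right) - 1579 = \frac{10908807}{1739200} - 1579 = - \frac{2735287993}{1739200}$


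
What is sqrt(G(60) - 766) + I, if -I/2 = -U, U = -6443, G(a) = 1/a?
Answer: -12886 + I*sqrt(689385)/30 ≈ -12886.0 + 27.676*I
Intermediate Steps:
I = -12886 (I = -(-2)*(-6443) = -2*6443 = -12886)
sqrt(G(60) - 766) + I = sqrt(1/60 - 766) - 12886 = sqrt(-45959/60) - 12886 = I*sqrt(689385)/30 - 12886 = -12886 + I*sqrt(689385)/30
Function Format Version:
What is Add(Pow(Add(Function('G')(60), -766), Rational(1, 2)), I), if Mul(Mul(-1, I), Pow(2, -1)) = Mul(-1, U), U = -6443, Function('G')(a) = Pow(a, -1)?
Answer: Add(-12886, Mul(Rational(1, 30), I, Pow(689385, Rational(1, 2)))) ≈ Add(-12886., Mul(27.676, I))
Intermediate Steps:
I = -12886 (I = Mul(-2, Mul(-1, -6443)) = Mul(-2, 6443) = -12886)
Add(Pow(Add(Function('G')(60), -766), Rational(1, 2)), I) = Add(Pow(Add(Pow(60, -1), -766), Rational(1, 2)), -12886) = Add(Pow(Add(Rational(1, 60), -766), Rational(1, 2)), -12886) = Add(Pow(Rational(-45959, 60), Rational(1, 2)), -12886) = Add(Mul(Rational(1, 30), I, Pow(689385, Rational(1, 2))), -12886) = Add(-12886, Mul(Rational(1, 30), I, Pow(689385, Rational(1, 2))))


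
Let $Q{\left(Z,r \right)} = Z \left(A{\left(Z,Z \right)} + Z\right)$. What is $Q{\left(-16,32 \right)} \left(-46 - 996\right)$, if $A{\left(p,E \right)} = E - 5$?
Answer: $-616864$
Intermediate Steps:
$A{\left(p,E \right)} = -5 + E$ ($A{\left(p,E \right)} = E - 5 = -5 + E$)
$Q{\left(Z,r \right)} = Z \left(-5 + 2 Z\right)$ ($Q{\left(Z,r \right)} = Z \left(\left(-5 + Z\right) + Z\right) = Z \left(-5 + 2 Z\right)$)
$Q{\left(-16,32 \right)} \left(-46 - 996\right) = - 16 \left(-5 + 2 \left(-16\right)\right) \left(-46 - 996\right) = - 16 \left(-5 - 32\right) \left(-46 - 996\right) = \left(-16\right) \left(-37\right) \left(-46 - 996\right) = 592 \left(-1042\right) = -616864$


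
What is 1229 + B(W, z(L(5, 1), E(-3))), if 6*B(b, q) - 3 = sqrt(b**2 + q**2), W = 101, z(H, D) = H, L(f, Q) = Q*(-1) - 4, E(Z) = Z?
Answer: 2459/2 + sqrt(10226)/6 ≈ 1246.4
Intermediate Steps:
L(f, Q) = -4 - Q (L(f, Q) = -Q - 4 = -4 - Q)
B(b, q) = 1/2 + sqrt(b**2 + q**2)/6
1229 + B(W, z(L(5, 1), E(-3))) = 1229 + (1/2 + sqrt(101**2 + (-4 - 1*1)**2)/6) = 1229 + (1/2 + sqrt(10201 + (-4 - 1)**2)/6) = 1229 + (1/2 + sqrt(10201 + (-5)**2)/6) = 1229 + (1/2 + sqrt(10201 + 25)/6) = 1229 + (1/2 + sqrt(10226)/6) = 2459/2 + sqrt(10226)/6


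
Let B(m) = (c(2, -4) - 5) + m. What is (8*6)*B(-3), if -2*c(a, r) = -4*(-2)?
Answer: -576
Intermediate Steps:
c(a, r) = -4 (c(a, r) = -(-2)*(-2) = -1/2*8 = -4)
B(m) = -9 + m (B(m) = (-4 - 5) + m = -9 + m)
(8*6)*B(-3) = (8*6)*(-9 - 3) = 48*(-12) = -576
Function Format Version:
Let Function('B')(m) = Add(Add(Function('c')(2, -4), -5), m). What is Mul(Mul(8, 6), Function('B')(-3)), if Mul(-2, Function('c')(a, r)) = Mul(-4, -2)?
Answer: -576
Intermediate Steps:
Function('c')(a, r) = -4 (Function('c')(a, r) = Mul(Rational(-1, 2), Mul(-4, -2)) = Mul(Rational(-1, 2), 8) = -4)
Function('B')(m) = Add(-9, m) (Function('B')(m) = Add(Add(-4, -5), m) = Add(-9, m))
Mul(Mul(8, 6), Function('B')(-3)) = Mul(Mul(8, 6), Add(-9, -3)) = Mul(48, -12) = -576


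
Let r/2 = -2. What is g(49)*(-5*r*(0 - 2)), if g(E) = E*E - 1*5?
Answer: -95840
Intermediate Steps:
g(E) = -5 + E**2 (g(E) = E**2 - 5 = -5 + E**2)
r = -4 (r = 2*(-2) = -4)
g(49)*(-5*r*(0 - 2)) = (-5 + 49**2)*(-(-20)*(0 - 2)) = (-5 + 2401)*(-(-20)*(-2)) = 2396*(-5*8) = 2396*(-40) = -95840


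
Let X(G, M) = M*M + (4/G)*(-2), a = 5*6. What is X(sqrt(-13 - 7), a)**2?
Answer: 4049984/5 + 1440*I*sqrt(5) ≈ 8.1e+5 + 3219.9*I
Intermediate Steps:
a = 30
X(G, M) = M**2 - 8/G
X(sqrt(-13 - 7), a)**2 = (30**2 - 8/sqrt(-13 - 7))**2 = (900 - 8*(-I*sqrt(5)/10))**2 = (900 - (-4)*I*sqrt(5)/5)**2 = (900 + 4*I*sqrt(5)/5)**2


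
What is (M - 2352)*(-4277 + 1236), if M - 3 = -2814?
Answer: 15700683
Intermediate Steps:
M = -2811 (M = 3 - 2814 = -2811)
(M - 2352)*(-4277 + 1236) = (-2811 - 2352)*(-4277 + 1236) = -5163*(-3041) = 15700683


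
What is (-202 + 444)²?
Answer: 58564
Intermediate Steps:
(-202 + 444)² = 242² = 58564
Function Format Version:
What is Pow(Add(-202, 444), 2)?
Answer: 58564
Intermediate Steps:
Pow(Add(-202, 444), 2) = Pow(242, 2) = 58564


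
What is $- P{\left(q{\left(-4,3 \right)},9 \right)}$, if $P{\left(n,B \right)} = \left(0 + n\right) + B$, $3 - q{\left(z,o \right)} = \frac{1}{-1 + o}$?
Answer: $- \frac{23}{2} \approx -11.5$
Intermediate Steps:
$q{\left(z,o \right)} = 3 - \frac{1}{-1 + o}$
$P{\left(n,B \right)} = B + n$ ($P{\left(n,B \right)} = n + B = B + n$)
$- P{\left(q{\left(-4,3 \right)},9 \right)} = - (9 + \frac{-4 + 3 \cdot 3}{-1 + 3}) = - (9 + \frac{-4 + 9}{2}) = - (9 + \frac{1}{2} \cdot 5) = - (9 + \frac{5}{2}) = \left(-1\right) \frac{23}{2} = - \frac{23}{2}$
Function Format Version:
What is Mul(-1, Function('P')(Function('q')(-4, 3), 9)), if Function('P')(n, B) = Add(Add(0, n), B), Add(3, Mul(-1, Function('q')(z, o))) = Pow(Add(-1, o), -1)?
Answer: Rational(-23, 2) ≈ -11.500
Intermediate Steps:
Function('q')(z, o) = Add(3, Mul(-1, Pow(Add(-1, o), -1)))
Function('P')(n, B) = Add(B, n) (Function('P')(n, B) = Add(n, B) = Add(B, n))
Mul(-1, Function('P')(Function('q')(-4, 3), 9)) = Mul(-1, Add(9, Mul(Pow(Add(-1, 3), -1), Add(-4, Mul(3, 3))))) = Mul(-1, Add(9, Mul(Pow(2, -1), Add(-4, 9)))) = Mul(-1, Add(9, Mul(Rational(1, 2), 5))) = Mul(-1, Add(9, Rational(5, 2))) = Mul(-1, Rational(23, 2)) = Rational(-23, 2)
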